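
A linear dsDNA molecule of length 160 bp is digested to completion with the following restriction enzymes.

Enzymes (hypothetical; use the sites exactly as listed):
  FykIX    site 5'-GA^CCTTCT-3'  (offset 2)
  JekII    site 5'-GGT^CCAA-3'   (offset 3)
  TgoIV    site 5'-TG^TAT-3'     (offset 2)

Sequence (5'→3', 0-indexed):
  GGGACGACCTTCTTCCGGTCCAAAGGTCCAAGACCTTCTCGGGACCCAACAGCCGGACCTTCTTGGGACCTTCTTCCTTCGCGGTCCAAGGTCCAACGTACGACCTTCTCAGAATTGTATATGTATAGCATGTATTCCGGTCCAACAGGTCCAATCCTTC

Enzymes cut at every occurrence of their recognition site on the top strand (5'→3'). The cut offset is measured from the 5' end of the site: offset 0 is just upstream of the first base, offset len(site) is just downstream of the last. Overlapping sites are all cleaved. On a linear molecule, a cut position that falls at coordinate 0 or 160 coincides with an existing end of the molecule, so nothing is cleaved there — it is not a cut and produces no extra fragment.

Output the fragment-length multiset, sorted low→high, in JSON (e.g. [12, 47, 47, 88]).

Per-enzyme occurrences:
  FykIX (GACCTTCT, off=2): starts [5, 31, 55, 66, 101] → cuts [7, 33, 57, 68, 103]
  JekII (GGTCCAA, off=3): starts [16, 24, 82, 89, 138, 147] → cuts [19, 27, 85, 92, 141, 150]
  TgoIV (TGTAT, off=2): starts [115, 121, 130] → cuts [117, 123, 132]

All cut coordinates (distinct, sorted): [7, 19, 27, 33, 57, 68, 85, 92, 103, 117, 123, 132, 141, 150]

Fragment lengths:
  [0,7): 7 bp
  [7,19): 12 bp
  [19,27): 8 bp
  [27,33): 6 bp
  [33,57): 24 bp
  [57,68): 11 bp
  [68,85): 17 bp
  [85,92): 7 bp
  [92,103): 11 bp
  [103,117): 14 bp
  [117,123): 6 bp
  [123,132): 9 bp
  [132,141): 9 bp
  [141,150): 9 bp
  [150,160): 10 bp

[6,6,7,7,8,9,9,9,10,11,11,12,14,17,24]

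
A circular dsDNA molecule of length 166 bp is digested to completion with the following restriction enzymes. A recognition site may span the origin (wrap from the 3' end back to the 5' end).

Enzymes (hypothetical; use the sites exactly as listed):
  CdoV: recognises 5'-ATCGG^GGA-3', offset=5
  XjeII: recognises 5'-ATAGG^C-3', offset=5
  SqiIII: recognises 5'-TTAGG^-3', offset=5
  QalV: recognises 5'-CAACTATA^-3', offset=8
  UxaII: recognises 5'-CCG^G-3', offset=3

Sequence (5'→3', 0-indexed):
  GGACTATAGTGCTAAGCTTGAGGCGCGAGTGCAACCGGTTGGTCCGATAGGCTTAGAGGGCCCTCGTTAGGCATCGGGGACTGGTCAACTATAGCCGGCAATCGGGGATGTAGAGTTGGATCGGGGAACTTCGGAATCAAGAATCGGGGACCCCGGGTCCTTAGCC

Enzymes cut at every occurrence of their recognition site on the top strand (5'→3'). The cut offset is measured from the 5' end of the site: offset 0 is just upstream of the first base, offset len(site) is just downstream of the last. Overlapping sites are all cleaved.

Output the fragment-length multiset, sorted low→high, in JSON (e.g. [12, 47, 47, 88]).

Per-enzyme occurrences:
  CdoV (ATCGGGGA, off=5): starts [72, 100, 119, 142] → cuts [77, 105, 124, 147]
  XjeII (ATAGGC, off=5): starts [46] → cuts [51]
  SqiIII (TTAGG, off=5): starts [66] → cuts [71]
  QalV (CAACTATA, off=8): starts [85] → cuts [93]
  UxaII (CCGG, off=3): starts [34, 94, 152, 164] → cuts [1, 37, 97, 155]

Pooled cuts: [1, 37, 51, 71, 77, 93, 97, 105, 124, 147, 155]

Fragments:
  1→37: 36 bp
  37→51: 14 bp
  51→71: 20 bp
  71→77: 6 bp
  77→93: 16 bp
  93→97: 4 bp
  97→105: 8 bp
  105→124: 19 bp
  124→147: 23 bp
  147→155: 8 bp
  155→1 (wrap): 166-155+1 = 12 bp

[4,6,8,8,12,14,16,19,20,23,36]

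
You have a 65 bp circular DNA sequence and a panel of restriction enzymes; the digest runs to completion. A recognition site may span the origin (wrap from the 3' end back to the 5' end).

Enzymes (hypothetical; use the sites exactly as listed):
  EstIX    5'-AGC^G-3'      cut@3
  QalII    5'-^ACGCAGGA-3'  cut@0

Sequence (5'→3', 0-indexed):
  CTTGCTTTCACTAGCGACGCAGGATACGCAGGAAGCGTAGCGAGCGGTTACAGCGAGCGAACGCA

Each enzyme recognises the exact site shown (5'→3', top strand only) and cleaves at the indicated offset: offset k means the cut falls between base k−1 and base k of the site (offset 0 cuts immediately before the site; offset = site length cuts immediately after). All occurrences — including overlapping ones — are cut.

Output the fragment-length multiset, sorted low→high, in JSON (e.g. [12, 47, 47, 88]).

Per-enzyme occurrences:
  EstIX (AGCG, off=3): starts [12, 33, 38, 42, 51, 55] → cuts [15, 36, 41, 45, 54, 58]
  QalII (ACGCAGGA, off=0): starts [16, 25] → cuts [16, 25]

Pooled cuts: [15, 16, 25, 36, 41, 45, 54, 58]

Fragment lengths:
  15→16: 1 bp
  16→25: 9 bp
  25→36: 11 bp
  36→41: 5 bp
  41→45: 4 bp
  45→54: 9 bp
  54→58: 4 bp
  58→15 (wrap): 65-58+15 = 22 bp

[1,4,4,5,9,9,11,22]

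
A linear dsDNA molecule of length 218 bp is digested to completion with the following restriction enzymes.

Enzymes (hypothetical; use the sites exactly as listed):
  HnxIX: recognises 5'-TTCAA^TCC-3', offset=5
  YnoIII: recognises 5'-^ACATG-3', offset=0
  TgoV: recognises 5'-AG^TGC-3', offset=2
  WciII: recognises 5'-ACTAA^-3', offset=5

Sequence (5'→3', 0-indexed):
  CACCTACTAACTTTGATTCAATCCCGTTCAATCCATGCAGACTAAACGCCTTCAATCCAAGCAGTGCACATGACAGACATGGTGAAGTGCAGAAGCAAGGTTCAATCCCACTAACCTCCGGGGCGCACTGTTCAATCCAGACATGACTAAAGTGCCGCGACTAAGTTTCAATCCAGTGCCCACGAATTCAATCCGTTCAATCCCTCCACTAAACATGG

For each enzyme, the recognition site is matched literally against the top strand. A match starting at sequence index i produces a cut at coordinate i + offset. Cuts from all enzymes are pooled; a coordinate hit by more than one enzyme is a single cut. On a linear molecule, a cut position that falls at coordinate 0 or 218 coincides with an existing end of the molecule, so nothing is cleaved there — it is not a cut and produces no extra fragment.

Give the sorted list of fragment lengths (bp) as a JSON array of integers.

[2,3,5,5,6,7,9,9,9,9,10,10,10,10,11,11,12,12,14,15,18,21]

Scan for sites:
  HnxIX (TTCAATCC, off=5): starts [16, 26, 50, 100, 130, 166, 186, 195] → cuts [21, 31, 55, 105, 135, 171, 191, 200]
  YnoIII (ACATG, off=0): starts [67, 76, 140, 212] → cuts [67, 76, 140, 212]
  TgoV (AGTGC, off=2): starts [62, 85, 150, 174] → cuts [64, 87, 152, 176]
  WciII (ACTAA, off=5): starts [5, 40, 109, 145, 159, 207] → cuts [10, 45, 114, 150, 164, 212]

Pooled cuts: [10, 21, 31, 45, 55, 64, 67, 76, 87, 105, 114, 135, 140, 150, 152, 164, 171, 176, 191, 200, 212]

Fragment lengths:
  [0,10): 10 bp
  [10,21): 11 bp
  [21,31): 10 bp
  [31,45): 14 bp
  [45,55): 10 bp
  [55,64): 9 bp
  [64,67): 3 bp
  [67,76): 9 bp
  [76,87): 11 bp
  [87,105): 18 bp
  [105,114): 9 bp
  [114,135): 21 bp
  [135,140): 5 bp
  [140,150): 10 bp
  [150,152): 2 bp
  [152,164): 12 bp
  [164,171): 7 bp
  [171,176): 5 bp
  [176,191): 15 bp
  [191,200): 9 bp
  [200,212): 12 bp
  [212,218): 6 bp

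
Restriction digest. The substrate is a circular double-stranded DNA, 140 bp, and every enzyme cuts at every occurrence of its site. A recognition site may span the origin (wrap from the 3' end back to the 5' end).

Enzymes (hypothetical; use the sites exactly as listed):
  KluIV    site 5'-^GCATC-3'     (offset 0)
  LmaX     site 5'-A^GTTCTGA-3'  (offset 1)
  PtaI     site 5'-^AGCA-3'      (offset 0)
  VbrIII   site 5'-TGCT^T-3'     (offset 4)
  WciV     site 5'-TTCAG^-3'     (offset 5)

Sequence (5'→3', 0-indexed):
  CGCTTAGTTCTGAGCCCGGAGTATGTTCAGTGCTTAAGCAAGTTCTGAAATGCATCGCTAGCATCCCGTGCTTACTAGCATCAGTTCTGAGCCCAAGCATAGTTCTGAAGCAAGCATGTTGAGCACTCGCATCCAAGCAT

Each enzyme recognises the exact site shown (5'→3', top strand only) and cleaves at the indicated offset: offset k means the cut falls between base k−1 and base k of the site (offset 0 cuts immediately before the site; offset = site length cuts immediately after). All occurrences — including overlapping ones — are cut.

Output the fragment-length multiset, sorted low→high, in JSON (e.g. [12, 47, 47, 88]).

Scan for sites:
  KluIV (GCATC, off=0): starts [51, 60, 77, 128, 136] → cuts [51, 60, 77, 128, 136]
  LmaX (AGTTCTGA, off=1): starts [5, 40, 82, 100] → cuts [6, 41, 83, 101]
  PtaI (AGCA, off=0): starts [36, 59, 76, 95, 108, 112, 121, 135] → cuts [36, 59, 76, 95, 108, 112, 121, 135]
  VbrIII (TGCTT, off=4): starts [30, 68] → cuts [34, 72]
  WciV (TTCAG, off=5): starts [25] → cuts [30]

Pooled cuts: [6, 30, 34, 36, 41, 51, 59, 60, 72, 76, 77, 83, 95, 101, 108, 112, 121, 128, 135, 136]

Fragments:
  6→30: 24 bp
  30→34: 4 bp
  34→36: 2 bp
  36→41: 5 bp
  41→51: 10 bp
  51→59: 8 bp
  59→60: 1 bp
  60→72: 12 bp
  72→76: 4 bp
  76→77: 1 bp
  77→83: 6 bp
  83→95: 12 bp
  95→101: 6 bp
  101→108: 7 bp
  108→112: 4 bp
  112→121: 9 bp
  121→128: 7 bp
  128→135: 7 bp
  135→136: 1 bp
  136→6 (wrap): 140-136+6 = 10 bp

[1,1,1,2,4,4,4,5,6,6,7,7,7,8,9,10,10,12,12,24]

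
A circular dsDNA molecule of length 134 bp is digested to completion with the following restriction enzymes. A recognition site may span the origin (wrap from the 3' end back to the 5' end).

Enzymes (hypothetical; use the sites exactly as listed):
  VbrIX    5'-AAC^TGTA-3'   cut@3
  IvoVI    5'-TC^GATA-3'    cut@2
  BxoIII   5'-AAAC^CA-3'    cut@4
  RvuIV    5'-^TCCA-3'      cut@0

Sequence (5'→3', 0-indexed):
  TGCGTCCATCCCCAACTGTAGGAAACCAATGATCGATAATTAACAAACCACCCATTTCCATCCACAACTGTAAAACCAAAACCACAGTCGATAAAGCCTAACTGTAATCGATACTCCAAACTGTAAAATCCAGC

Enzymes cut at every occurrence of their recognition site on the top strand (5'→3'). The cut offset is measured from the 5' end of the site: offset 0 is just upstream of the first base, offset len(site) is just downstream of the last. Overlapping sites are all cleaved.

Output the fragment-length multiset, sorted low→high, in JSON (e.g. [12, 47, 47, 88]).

Site scan:
  VbrIX AACTGTA/3: at [13, 65, 99, 118] ⇒ [16, 68, 102, 121]
  IvoVI TCGATA/2: at [32, 87, 107] ⇒ [34, 89, 109]
  BxoIII AAACCA/4: at [22, 44, 72, 78] ⇒ [26, 48, 76, 82]
  RvuIV TCCA/0: at [4, 56, 60, 114, 128] ⇒ [4, 56, 60, 114, 128]

All cut coordinates (distinct, sorted): [4, 16, 26, 34, 48, 56, 60, 68, 76, 82, 89, 102, 109, 114, 121, 128]

Fragment lengths:
  4→16: 12 bp
  16→26: 10 bp
  26→34: 8 bp
  34→48: 14 bp
  48→56: 8 bp
  56→60: 4 bp
  60→68: 8 bp
  68→76: 8 bp
  76→82: 6 bp
  82→89: 7 bp
  89→102: 13 bp
  102→109: 7 bp
  109→114: 5 bp
  114→121: 7 bp
  121→128: 7 bp
  128→4 (wrap): 134-128+4 = 10 bp

[4,5,6,7,7,7,7,8,8,8,8,10,10,12,13,14]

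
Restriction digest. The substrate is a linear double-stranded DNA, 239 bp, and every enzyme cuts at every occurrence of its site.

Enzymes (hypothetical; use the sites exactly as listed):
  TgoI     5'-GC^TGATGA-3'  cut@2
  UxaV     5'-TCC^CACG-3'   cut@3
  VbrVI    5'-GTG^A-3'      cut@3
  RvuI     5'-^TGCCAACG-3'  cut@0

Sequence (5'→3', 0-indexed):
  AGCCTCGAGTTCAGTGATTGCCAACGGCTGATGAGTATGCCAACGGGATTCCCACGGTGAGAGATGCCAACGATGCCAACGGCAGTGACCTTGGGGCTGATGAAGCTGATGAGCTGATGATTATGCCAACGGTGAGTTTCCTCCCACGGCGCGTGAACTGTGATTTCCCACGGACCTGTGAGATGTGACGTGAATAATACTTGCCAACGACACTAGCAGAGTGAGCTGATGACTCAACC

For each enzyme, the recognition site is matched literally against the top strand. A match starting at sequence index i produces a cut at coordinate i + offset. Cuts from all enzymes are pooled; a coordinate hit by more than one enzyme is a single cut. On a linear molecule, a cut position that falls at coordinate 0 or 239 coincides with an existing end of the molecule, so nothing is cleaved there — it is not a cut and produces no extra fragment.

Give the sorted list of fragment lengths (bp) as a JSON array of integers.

[2,3,5,5,6,7,7,7,8,9,9,9,9,9,10,10,10,11,11,12,13,14,15,16,22]

Per-enzyme occurrences:
  TgoI (GCTGATGA, off=2): starts [26, 95, 104, 112, 224] → cuts [28, 97, 106, 114, 226]
  UxaV (TCCCACG, off=3): starts [49, 141, 165] → cuts [52, 144, 168]
  VbrVI (GTGA, off=3): starts [13, 56, 84, 131, 152, 159, 177, 184, 189, 220] → cuts [16, 59, 87, 134, 155, 162, 180, 187, 192, 223]
  RvuI (TGCCAACG, off=0): starts [18, 37, 64, 73, 123, 201] → cuts [18, 37, 64, 73, 123, 201]

All cut coordinates (distinct, sorted): [16, 18, 28, 37, 52, 59, 64, 73, 87, 97, 106, 114, 123, 134, 144, 155, 162, 168, 180, 187, 192, 201, 223, 226]

Fragments:
  [0,16): 16 bp
  [16,18): 2 bp
  [18,28): 10 bp
  [28,37): 9 bp
  [37,52): 15 bp
  [52,59): 7 bp
  [59,64): 5 bp
  [64,73): 9 bp
  [73,87): 14 bp
  [87,97): 10 bp
  [97,106): 9 bp
  [106,114): 8 bp
  [114,123): 9 bp
  [123,134): 11 bp
  [134,144): 10 bp
  [144,155): 11 bp
  [155,162): 7 bp
  [162,168): 6 bp
  [168,180): 12 bp
  [180,187): 7 bp
  [187,192): 5 bp
  [192,201): 9 bp
  [201,223): 22 bp
  [223,226): 3 bp
  [226,239): 13 bp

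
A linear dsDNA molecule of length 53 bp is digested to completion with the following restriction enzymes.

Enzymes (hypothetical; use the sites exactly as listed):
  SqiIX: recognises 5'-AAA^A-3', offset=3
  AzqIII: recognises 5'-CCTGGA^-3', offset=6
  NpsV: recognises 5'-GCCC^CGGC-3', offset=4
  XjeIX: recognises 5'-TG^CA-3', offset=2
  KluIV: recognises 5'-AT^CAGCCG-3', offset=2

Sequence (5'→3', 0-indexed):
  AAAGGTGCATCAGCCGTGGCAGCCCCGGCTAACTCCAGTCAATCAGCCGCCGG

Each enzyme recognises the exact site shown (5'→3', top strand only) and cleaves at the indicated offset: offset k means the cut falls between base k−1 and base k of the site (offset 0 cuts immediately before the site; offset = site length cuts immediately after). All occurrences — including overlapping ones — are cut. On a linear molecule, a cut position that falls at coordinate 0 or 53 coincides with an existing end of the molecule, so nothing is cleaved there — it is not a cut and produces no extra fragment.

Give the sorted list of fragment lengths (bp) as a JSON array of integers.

[3,7,10,15,18]

Site scan:
  SqiIX (AAAA, off=3): no sites
  AzqIII (CCTGGA, off=6): no sites
  NpsV (GCCCCGGC, off=4): starts [21] → cuts [25]
  XjeIX (TGCA, off=2): starts [5] → cuts [7]
  KluIV (ATCAGCCG, off=2): starts [8, 41] → cuts [10, 43]

All cut coordinates (distinct, sorted): [7, 10, 25, 43]

Fragments:
  [0,7): 7 bp
  [7,10): 3 bp
  [10,25): 15 bp
  [25,43): 18 bp
  [43,53): 10 bp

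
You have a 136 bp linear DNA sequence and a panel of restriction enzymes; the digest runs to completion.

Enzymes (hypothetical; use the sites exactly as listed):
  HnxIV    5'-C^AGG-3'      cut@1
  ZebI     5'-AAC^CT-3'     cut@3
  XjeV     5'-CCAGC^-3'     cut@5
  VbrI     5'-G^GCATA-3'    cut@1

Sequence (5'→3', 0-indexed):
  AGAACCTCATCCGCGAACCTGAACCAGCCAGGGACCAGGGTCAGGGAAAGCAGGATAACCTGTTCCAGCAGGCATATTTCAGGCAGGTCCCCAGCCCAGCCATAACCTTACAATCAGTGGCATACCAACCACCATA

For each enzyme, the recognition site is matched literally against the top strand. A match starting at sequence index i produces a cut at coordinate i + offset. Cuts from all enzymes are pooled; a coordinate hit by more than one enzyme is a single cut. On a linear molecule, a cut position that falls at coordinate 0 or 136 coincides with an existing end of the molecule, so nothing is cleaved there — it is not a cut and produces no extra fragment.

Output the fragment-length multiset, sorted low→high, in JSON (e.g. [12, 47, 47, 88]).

[1,2,4,5,5,6,6,7,8,9,9,10,10,11,13,13,17]

Per-enzyme occurrences:
  HnxIV (CAGG, off=1): starts [28, 35, 41, 50, 68, 79, 83] → cuts [29, 36, 42, 51, 69, 80, 84]
  ZebI (AACCT, off=3): starts [2, 15, 56, 103] → cuts [5, 18, 59, 106]
  XjeV (CCAGC, off=5): starts [23, 64, 90, 95] → cuts [28, 69, 95, 100]
  VbrI (GGCATA, off=1): starts [70, 118] → cuts [71, 119]

All cut coordinates (distinct, sorted): [5, 18, 28, 29, 36, 42, 51, 59, 69, 71, 80, 84, 95, 100, 106, 119]

Fragment lengths:
  [0,5): 5 bp
  [5,18): 13 bp
  [18,28): 10 bp
  [28,29): 1 bp
  [29,36): 7 bp
  [36,42): 6 bp
  [42,51): 9 bp
  [51,59): 8 bp
  [59,69): 10 bp
  [69,71): 2 bp
  [71,80): 9 bp
  [80,84): 4 bp
  [84,95): 11 bp
  [95,100): 5 bp
  [100,106): 6 bp
  [106,119): 13 bp
  [119,136): 17 bp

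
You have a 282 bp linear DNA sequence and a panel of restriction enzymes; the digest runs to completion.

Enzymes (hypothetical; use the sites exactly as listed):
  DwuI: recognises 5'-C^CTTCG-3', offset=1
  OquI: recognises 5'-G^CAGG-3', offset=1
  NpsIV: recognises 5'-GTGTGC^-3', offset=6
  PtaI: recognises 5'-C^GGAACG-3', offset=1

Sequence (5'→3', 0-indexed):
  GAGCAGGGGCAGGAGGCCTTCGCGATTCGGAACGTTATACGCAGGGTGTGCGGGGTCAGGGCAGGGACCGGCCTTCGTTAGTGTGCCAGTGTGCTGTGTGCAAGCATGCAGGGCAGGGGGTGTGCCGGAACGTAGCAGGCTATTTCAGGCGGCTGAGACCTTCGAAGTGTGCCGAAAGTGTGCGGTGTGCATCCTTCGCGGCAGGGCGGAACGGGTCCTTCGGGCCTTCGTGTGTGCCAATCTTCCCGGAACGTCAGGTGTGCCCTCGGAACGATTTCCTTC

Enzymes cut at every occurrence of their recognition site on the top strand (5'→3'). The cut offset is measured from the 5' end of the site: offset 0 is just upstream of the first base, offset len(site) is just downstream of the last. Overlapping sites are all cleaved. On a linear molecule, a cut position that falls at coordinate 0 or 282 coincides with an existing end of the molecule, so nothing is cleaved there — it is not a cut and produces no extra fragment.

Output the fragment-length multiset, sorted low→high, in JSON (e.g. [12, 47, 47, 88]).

[1,3,3,4,5,6,6,7,7,7,8,8,8,8,9,10,10,10,10,11,11,11,12,12,13,13,14,15,16,24]

Site scan:
  DwuI (CCTTCG, off=1): starts [16, 71, 158, 192, 216, 224] → cuts [17, 72, 159, 193, 217, 225]
  OquI (GCAGG, off=1): starts [2, 8, 40, 60, 107, 112, 134, 200] → cuts [3, 9, 41, 61, 108, 113, 135, 201]
  NpsIV (GTGTGC, off=6): starts [45, 80, 88, 95, 119, 166, 177, 184, 231, 257] → cuts [51, 86, 94, 101, 125, 172, 183, 190, 237, 263]
  PtaI (CGGAACG, off=1): starts [27, 125, 206, 246, 266] → cuts [28, 126, 207, 247, 267]

Pooled cuts: [3, 9, 17, 28, 41, 51, 61, 72, 86, 94, 101, 108, 113, 125, 126, 135, 159, 172, 183, 190, 193, 201, 207, 217, 225, 237, 247, 263, 267]

Fragment lengths:
  [0,3): 3 bp
  [3,9): 6 bp
  [9,17): 8 bp
  [17,28): 11 bp
  [28,41): 13 bp
  [41,51): 10 bp
  [51,61): 10 bp
  [61,72): 11 bp
  [72,86): 14 bp
  [86,94): 8 bp
  [94,101): 7 bp
  [101,108): 7 bp
  [108,113): 5 bp
  [113,125): 12 bp
  [125,126): 1 bp
  [126,135): 9 bp
  [135,159): 24 bp
  [159,172): 13 bp
  [172,183): 11 bp
  [183,190): 7 bp
  [190,193): 3 bp
  [193,201): 8 bp
  [201,207): 6 bp
  [207,217): 10 bp
  [217,225): 8 bp
  [225,237): 12 bp
  [237,247): 10 bp
  [247,263): 16 bp
  [263,267): 4 bp
  [267,282): 15 bp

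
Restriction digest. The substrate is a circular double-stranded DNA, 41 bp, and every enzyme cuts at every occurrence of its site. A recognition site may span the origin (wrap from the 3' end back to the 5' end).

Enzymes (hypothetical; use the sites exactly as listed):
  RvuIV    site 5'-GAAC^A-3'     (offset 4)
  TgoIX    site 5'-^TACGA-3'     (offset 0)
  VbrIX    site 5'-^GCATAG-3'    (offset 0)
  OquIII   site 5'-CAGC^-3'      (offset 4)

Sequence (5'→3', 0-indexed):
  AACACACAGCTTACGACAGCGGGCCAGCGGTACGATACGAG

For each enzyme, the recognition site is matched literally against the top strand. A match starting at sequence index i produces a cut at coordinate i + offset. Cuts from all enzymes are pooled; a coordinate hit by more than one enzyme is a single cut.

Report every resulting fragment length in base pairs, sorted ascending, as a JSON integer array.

[1,2,5,7,8,9,9]

Site scan:
  RvuIV (GAACA, off=4): starts [40] → cuts [3]
  TgoIX (TACGA, off=0): starts [11, 30, 35] → cuts [11, 30, 35]
  VbrIX (GCATAG, off=0): no sites
  OquIII (CAGC, off=4): starts [6, 16, 24] → cuts [10, 20, 28]

All cut coordinates (distinct, sorted): [3, 10, 11, 20, 28, 30, 35]

Fragments:
  3→10: 7 bp
  10→11: 1 bp
  11→20: 9 bp
  20→28: 8 bp
  28→30: 2 bp
  30→35: 5 bp
  35→3 (wrap): 41-35+3 = 9 bp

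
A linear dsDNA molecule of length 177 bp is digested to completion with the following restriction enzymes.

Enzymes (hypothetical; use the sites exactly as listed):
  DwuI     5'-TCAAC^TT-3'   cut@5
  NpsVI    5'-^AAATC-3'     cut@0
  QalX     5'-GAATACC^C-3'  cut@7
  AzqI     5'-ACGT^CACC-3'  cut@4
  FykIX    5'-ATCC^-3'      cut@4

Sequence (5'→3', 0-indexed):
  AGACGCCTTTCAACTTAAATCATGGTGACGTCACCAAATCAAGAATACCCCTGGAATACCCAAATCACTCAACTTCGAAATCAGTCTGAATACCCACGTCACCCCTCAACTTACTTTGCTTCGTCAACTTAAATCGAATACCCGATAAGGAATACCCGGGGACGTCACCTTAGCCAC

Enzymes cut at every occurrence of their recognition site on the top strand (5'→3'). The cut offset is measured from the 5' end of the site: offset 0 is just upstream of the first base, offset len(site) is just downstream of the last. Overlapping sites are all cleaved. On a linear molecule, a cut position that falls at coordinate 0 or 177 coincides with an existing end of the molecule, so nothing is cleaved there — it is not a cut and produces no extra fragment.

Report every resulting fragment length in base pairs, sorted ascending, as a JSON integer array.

Scan for sites:
  DwuI TCAACTT/5: at [9, 68, 105, 123] ⇒ [14, 73, 110, 128]
  NpsVI AAATC/0: at [16, 35, 61, 77, 130] ⇒ [16, 35, 61, 77, 130]
  QalX GAATACCC/7: at [42, 53, 87, 135, 149] ⇒ [49, 60, 94, 142, 156]
  AzqI ACGTCACC/4: at [27, 95, 161] ⇒ [31, 99, 165]
  FykIX (ATCC, off=4): no sites

All cut coordinates (distinct, sorted): [14, 16, 31, 35, 49, 60, 61, 73, 77, 94, 99, 110, 128, 130, 142, 156, 165]

Fragments:
  [0,14): 14 bp
  [14,16): 2 bp
  [16,31): 15 bp
  [31,35): 4 bp
  [35,49): 14 bp
  [49,60): 11 bp
  [60,61): 1 bp
  [61,73): 12 bp
  [73,77): 4 bp
  [77,94): 17 bp
  [94,99): 5 bp
  [99,110): 11 bp
  [110,128): 18 bp
  [128,130): 2 bp
  [130,142): 12 bp
  [142,156): 14 bp
  [156,165): 9 bp
  [165,177): 12 bp

[1,2,2,4,4,5,9,11,11,12,12,12,14,14,14,15,17,18]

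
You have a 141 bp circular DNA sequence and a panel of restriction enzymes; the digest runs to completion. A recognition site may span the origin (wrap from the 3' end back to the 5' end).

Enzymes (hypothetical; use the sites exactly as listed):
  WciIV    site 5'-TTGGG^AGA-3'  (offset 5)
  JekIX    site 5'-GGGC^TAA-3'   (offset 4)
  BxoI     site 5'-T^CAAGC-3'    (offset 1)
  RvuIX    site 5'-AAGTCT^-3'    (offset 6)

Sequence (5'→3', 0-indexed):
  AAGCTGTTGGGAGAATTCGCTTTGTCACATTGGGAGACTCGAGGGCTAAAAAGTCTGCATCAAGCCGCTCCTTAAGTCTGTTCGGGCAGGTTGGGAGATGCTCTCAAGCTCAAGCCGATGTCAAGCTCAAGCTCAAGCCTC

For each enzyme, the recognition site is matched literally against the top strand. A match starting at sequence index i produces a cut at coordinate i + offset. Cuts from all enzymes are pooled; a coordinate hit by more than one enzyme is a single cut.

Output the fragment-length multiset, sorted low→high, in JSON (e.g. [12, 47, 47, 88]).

[4,6,6,6,7,9,10,11,12,12,16,19,23]

Scan for sites:
  WciIV TTGGGAGA/5: at [6, 29, 90] ⇒ [11, 34, 95]
  JekIX GGGCTAA/4: at [42] ⇒ [46]
  BxoI TCAAGC/1: at [59, 103, 109, 120, 126, 132, 139] ⇒ [60, 104, 110, 121, 127, 133, 140]
  RvuIX AAGTCT/6: at [50, 73] ⇒ [56, 79]

Pooled cuts: [11, 34, 46, 56, 60, 79, 95, 104, 110, 121, 127, 133, 140]

Fragments:
  11→34: 23 bp
  34→46: 12 bp
  46→56: 10 bp
  56→60: 4 bp
  60→79: 19 bp
  79→95: 16 bp
  95→104: 9 bp
  104→110: 6 bp
  110→121: 11 bp
  121→127: 6 bp
  127→133: 6 bp
  133→140: 7 bp
  140→11 (wrap): 141-140+11 = 12 bp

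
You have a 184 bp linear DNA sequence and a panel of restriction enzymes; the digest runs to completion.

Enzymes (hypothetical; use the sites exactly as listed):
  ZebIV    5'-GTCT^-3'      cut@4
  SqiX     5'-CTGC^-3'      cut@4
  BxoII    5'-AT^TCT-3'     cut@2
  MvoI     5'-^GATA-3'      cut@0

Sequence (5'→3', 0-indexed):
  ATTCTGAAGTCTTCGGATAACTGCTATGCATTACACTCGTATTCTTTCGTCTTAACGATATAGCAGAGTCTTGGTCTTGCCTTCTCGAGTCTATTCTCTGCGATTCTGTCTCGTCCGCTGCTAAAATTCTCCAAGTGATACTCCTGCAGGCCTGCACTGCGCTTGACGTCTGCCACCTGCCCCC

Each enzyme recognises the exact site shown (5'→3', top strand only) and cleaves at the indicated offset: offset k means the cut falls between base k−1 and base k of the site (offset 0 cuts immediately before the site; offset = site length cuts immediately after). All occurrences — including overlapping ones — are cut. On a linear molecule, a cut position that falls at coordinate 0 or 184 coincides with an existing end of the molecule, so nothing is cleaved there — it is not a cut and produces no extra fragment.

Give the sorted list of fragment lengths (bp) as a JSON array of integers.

[2,2,2,3,3,4,4,5,6,6,7,7,7,8,9,9,10,10,10,11,11,15,15,18]

Per-enzyme occurrences:
  ZebIV (GTCT, off=4): starts [8, 48, 67, 73, 88, 107, 167] → cuts [12, 52, 71, 77, 92, 111, 171]
  SqiX (CTGC, off=4): starts [20, 97, 117, 143, 151, 156, 169, 176] → cuts [24, 101, 121, 147, 155, 160, 173, 180]
  BxoII (ATTCT, off=2): starts [0, 40, 92, 102, 125] → cuts [2, 42, 94, 104, 127]
  MvoI (GATA, off=0): starts [15, 56, 136] → cuts [15, 56, 136]

All cut coordinates (distinct, sorted): [2, 12, 15, 24, 42, 52, 56, 71, 77, 92, 94, 101, 104, 111, 121, 127, 136, 147, 155, 160, 171, 173, 180]

Fragment lengths:
  [0,2): 2 bp
  [2,12): 10 bp
  [12,15): 3 bp
  [15,24): 9 bp
  [24,42): 18 bp
  [42,52): 10 bp
  [52,56): 4 bp
  [56,71): 15 bp
  [71,77): 6 bp
  [77,92): 15 bp
  [92,94): 2 bp
  [94,101): 7 bp
  [101,104): 3 bp
  [104,111): 7 bp
  [111,121): 10 bp
  [121,127): 6 bp
  [127,136): 9 bp
  [136,147): 11 bp
  [147,155): 8 bp
  [155,160): 5 bp
  [160,171): 11 bp
  [171,173): 2 bp
  [173,180): 7 bp
  [180,184): 4 bp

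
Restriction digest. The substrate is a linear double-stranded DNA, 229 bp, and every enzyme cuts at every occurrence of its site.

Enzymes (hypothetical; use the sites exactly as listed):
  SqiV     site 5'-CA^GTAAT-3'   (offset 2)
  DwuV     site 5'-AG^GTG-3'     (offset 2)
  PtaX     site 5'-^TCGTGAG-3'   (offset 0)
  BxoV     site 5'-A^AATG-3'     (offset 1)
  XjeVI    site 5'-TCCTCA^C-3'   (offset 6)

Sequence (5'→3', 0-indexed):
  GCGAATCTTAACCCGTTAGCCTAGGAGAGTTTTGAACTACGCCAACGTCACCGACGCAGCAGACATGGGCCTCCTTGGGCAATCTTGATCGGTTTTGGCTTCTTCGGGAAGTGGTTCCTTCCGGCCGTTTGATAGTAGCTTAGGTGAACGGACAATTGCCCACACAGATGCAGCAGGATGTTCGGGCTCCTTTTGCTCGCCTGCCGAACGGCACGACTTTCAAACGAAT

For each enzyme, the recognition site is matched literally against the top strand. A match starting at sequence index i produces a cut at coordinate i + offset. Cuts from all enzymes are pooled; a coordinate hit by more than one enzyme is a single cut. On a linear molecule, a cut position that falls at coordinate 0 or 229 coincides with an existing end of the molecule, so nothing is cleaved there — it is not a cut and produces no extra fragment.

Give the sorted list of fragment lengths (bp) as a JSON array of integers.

[86,143]

Scan for sites:
  SqiV (CAGTAAT, off=2): no sites
  DwuV AGGTG/2: at [141] ⇒ [143]
  PtaX (TCGTGAG, off=0): no sites
  BxoV (AAATG, off=1): no sites
  XjeVI (TCCTCAC, off=6): no sites

Pooled cuts: [143]

Fragment lengths:
  [0,143): 143 bp
  [143,229): 86 bp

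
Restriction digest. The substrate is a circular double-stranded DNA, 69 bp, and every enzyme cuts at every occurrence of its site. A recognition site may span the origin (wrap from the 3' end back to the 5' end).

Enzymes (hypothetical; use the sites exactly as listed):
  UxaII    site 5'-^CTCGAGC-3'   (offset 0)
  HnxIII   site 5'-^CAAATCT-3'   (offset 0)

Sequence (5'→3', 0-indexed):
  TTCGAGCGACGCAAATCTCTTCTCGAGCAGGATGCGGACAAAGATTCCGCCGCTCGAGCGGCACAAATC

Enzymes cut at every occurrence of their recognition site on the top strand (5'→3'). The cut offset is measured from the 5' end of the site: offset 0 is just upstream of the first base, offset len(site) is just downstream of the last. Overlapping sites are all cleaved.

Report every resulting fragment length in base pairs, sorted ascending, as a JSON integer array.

Per-enzyme occurrences:
  UxaII CTCGAGC/0: at [21, 52] ⇒ [21, 52]
  HnxIII CAAATCT/0: at [11, 63] ⇒ [11, 63]

All cut coordinates (distinct, sorted): [11, 21, 52, 63]

Fragment lengths:
  11→21: 10 bp
  21→52: 31 bp
  52→63: 11 bp
  63→11 (wrap): 69-63+11 = 17 bp

[10,11,17,31]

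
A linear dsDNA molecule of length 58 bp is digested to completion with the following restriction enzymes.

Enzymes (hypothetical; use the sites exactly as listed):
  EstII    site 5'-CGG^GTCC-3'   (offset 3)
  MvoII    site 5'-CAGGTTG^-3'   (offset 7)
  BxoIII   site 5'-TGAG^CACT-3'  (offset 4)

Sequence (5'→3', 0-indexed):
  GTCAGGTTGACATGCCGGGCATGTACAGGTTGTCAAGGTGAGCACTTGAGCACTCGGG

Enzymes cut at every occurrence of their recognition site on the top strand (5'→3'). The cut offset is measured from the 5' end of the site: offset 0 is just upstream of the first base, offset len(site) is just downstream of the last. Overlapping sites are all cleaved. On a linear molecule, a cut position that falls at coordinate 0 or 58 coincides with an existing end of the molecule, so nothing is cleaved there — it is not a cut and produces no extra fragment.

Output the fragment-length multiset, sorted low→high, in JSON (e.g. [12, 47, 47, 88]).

Scan for sites:
  EstII (CGGGTCC, off=3): no sites
  MvoII (CAGGTTG, off=7): starts [2, 25] → cuts [9, 32]
  BxoIII (TGAGCACT, off=4): starts [38, 46] → cuts [42, 50]

All cut coordinates (distinct, sorted): [9, 32, 42, 50]

Fragment lengths:
  [0,9): 9 bp
  [9,32): 23 bp
  [32,42): 10 bp
  [42,50): 8 bp
  [50,58): 8 bp

[8,8,9,10,23]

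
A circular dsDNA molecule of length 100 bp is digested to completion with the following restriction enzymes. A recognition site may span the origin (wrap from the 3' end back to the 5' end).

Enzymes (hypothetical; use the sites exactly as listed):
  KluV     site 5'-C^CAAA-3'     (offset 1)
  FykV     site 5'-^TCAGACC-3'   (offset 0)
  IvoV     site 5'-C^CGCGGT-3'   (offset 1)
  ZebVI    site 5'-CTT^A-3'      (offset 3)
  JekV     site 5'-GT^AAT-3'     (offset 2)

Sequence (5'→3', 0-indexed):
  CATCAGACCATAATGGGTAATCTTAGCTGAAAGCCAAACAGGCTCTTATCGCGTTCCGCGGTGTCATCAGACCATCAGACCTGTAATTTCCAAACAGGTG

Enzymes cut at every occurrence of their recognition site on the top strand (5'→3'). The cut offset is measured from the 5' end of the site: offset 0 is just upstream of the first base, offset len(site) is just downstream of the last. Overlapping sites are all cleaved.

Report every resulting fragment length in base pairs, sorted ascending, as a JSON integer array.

Scan for sites:
  KluV CCAAA/1: at [33, 89] ⇒ [34, 90]
  FykV TCAGACC/0: at [2, 66, 74] ⇒ [2, 66, 74]
  IvoV CCGCGGT/1: at [55] ⇒ [56]
  ZebVI CTTA/3: at [21, 44] ⇒ [24, 47]
  JekV GTAAT/2: at [16, 82] ⇒ [18, 84]

All cut coordinates (distinct, sorted): [2, 18, 24, 34, 47, 56, 66, 74, 84, 90]

Fragments:
  2→18: 16 bp
  18→24: 6 bp
  24→34: 10 bp
  34→47: 13 bp
  47→56: 9 bp
  56→66: 10 bp
  66→74: 8 bp
  74→84: 10 bp
  84→90: 6 bp
  90→2 (wrap): 100-90+2 = 12 bp

[6,6,8,9,10,10,10,12,13,16]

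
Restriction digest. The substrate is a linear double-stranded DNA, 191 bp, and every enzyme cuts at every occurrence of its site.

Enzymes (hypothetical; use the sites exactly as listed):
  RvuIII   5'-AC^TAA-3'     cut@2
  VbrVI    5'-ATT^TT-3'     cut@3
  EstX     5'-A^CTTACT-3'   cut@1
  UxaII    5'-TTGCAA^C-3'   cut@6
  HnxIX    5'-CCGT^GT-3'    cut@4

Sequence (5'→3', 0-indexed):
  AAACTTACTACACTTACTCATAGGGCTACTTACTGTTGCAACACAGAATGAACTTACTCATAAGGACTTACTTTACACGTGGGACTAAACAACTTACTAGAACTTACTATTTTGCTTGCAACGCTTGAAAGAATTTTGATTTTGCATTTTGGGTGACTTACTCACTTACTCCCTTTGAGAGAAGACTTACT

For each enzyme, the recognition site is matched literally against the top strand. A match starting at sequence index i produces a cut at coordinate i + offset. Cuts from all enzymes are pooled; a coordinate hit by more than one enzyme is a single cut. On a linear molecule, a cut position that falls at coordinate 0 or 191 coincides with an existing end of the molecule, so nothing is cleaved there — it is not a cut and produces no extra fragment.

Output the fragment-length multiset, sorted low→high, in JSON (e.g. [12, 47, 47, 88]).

Per-enzyme occurrences:
  RvuIII ACTAA/2: at [83] ⇒ [85]
  VbrVI ATTTT/3: at [108, 132, 138, 145] ⇒ [111, 135, 141, 148]
  EstX ACTTACT/1: at [2, 11, 27, 51, 65, 91, 101, 155, 163, 184] ⇒ [3, 12, 28, 52, 66, 92, 102, 156, 164, 185]
  UxaII TTGCAAC/6: at [35, 115] ⇒ [41, 121]
  HnxIX (CCGTGT, off=4): no sites

All cut coordinates (distinct, sorted): [3, 12, 28, 41, 52, 66, 85, 92, 102, 111, 121, 135, 141, 148, 156, 164, 185]

Fragments:
  [0,3): 3 bp
  [3,12): 9 bp
  [12,28): 16 bp
  [28,41): 13 bp
  [41,52): 11 bp
  [52,66): 14 bp
  [66,85): 19 bp
  [85,92): 7 bp
  [92,102): 10 bp
  [102,111): 9 bp
  [111,121): 10 bp
  [121,135): 14 bp
  [135,141): 6 bp
  [141,148): 7 bp
  [148,156): 8 bp
  [156,164): 8 bp
  [164,185): 21 bp
  [185,191): 6 bp

[3,6,6,7,7,8,8,9,9,10,10,11,13,14,14,16,19,21]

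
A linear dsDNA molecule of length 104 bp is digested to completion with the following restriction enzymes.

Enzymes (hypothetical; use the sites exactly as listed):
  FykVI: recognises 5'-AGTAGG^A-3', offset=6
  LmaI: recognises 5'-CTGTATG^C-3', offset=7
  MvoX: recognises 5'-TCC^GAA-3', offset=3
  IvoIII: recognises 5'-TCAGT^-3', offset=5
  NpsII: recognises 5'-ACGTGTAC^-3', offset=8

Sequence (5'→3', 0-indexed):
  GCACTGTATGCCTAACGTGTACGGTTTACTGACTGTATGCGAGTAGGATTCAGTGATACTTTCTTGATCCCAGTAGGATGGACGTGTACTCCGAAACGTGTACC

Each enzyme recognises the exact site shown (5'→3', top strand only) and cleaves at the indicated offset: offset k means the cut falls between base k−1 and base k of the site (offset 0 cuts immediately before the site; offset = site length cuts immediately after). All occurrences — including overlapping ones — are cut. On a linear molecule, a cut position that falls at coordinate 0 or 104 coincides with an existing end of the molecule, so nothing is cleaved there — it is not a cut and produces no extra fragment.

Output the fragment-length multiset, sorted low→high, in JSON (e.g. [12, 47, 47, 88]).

[1,3,7,8,10,11,12,12,17,23]

Per-enzyme occurrences:
  FykVI AGTAGGA/6: at [41, 71] ⇒ [47, 77]
  LmaI CTGTATGC/7: at [3, 32] ⇒ [10, 39]
  MvoX TCCGAA/3: at [89] ⇒ [92]
  IvoIII TCAGT/5: at [49] ⇒ [54]
  NpsII ACGTGTAC/8: at [14, 81, 95] ⇒ [22, 89, 103]

All cut coordinates (distinct, sorted): [10, 22, 39, 47, 54, 77, 89, 92, 103]

Fragment lengths:
  [0,10): 10 bp
  [10,22): 12 bp
  [22,39): 17 bp
  [39,47): 8 bp
  [47,54): 7 bp
  [54,77): 23 bp
  [77,89): 12 bp
  [89,92): 3 bp
  [92,103): 11 bp
  [103,104): 1 bp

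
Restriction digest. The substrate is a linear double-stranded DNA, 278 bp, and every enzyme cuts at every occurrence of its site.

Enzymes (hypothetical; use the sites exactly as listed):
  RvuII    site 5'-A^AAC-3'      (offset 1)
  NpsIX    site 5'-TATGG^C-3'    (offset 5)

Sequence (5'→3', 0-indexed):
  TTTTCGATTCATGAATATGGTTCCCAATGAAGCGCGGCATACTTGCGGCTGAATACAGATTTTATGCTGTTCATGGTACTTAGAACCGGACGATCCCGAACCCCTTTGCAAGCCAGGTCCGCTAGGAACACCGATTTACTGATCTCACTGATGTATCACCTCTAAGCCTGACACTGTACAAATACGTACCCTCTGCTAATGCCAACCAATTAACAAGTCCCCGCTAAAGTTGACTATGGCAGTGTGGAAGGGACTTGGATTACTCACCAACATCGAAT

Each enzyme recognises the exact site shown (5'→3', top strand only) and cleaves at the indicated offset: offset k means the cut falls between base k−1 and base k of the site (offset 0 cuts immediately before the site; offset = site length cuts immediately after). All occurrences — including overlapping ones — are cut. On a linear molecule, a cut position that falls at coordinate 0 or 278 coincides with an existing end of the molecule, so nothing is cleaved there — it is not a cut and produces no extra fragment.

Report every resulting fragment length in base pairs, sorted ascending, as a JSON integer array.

[39,239]

Scan for sites:
  RvuII (AAAC, off=1): no sites
  NpsIX TATGGC/5: at [234] ⇒ [239]

All cut coordinates (distinct, sorted): [239]

Fragments:
  [0,239): 239 bp
  [239,278): 39 bp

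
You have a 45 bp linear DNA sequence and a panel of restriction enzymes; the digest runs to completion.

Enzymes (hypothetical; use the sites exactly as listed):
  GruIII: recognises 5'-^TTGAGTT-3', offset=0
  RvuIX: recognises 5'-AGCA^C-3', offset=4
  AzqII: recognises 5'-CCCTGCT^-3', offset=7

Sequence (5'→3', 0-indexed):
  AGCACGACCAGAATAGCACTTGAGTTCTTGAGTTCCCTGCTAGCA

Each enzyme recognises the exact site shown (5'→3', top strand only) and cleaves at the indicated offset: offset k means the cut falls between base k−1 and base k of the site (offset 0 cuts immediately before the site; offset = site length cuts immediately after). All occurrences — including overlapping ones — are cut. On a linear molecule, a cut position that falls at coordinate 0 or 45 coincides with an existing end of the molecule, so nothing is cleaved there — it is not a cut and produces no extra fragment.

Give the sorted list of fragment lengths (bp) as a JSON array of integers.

Site scan:
  GruIII (TTGAGTT, off=0): starts [19, 27] → cuts [19, 27]
  RvuIX (AGCAC, off=4): starts [0, 14] → cuts [4, 18]
  AzqII (CCCTGCT, off=7): starts [34] → cuts [41]

All cut coordinates (distinct, sorted): [4, 18, 19, 27, 41]

Fragment lengths:
  [0,4): 4 bp
  [4,18): 14 bp
  [18,19): 1 bp
  [19,27): 8 bp
  [27,41): 14 bp
  [41,45): 4 bp

[1,4,4,8,14,14]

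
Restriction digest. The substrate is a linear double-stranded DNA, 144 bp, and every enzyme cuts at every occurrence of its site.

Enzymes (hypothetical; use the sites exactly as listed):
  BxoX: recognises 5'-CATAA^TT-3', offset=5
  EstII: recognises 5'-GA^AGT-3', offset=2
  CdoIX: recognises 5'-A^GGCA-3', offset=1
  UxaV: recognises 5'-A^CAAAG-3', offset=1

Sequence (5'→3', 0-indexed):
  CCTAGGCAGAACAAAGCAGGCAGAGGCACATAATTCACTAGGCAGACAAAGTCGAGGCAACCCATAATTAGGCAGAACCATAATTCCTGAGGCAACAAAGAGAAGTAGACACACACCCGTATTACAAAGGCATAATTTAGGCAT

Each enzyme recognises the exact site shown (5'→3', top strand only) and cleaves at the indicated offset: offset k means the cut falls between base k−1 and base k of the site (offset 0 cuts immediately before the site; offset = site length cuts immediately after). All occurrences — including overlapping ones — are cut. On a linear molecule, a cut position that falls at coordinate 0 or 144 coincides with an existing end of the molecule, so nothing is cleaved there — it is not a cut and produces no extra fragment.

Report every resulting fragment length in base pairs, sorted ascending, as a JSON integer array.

Scan for sites:
  BxoX CATAATT/5: at [28, 62, 78, 130] ⇒ [33, 67, 83, 135]
  EstII GAAGT/2: at [101] ⇒ [103]
  CdoIX AGGCA/1: at [3, 17, 23, 39, 54, 69, 89, 127, 138] ⇒ [4, 18, 24, 40, 55, 70, 90, 128, 139]
  UxaV ACAAAG/1: at [10, 45, 94, 123] ⇒ [11, 46, 95, 124]

Pooled cuts: [4, 11, 18, 24, 33, 40, 46, 55, 67, 70, 83, 90, 95, 103, 124, 128, 135, 139]

Fragments:
  [0,4): 4 bp
  [4,11): 7 bp
  [11,18): 7 bp
  [18,24): 6 bp
  [24,33): 9 bp
  [33,40): 7 bp
  [40,46): 6 bp
  [46,55): 9 bp
  [55,67): 12 bp
  [67,70): 3 bp
  [70,83): 13 bp
  [83,90): 7 bp
  [90,95): 5 bp
  [95,103): 8 bp
  [103,124): 21 bp
  [124,128): 4 bp
  [128,135): 7 bp
  [135,139): 4 bp
  [139,144): 5 bp

[3,4,4,4,5,5,6,6,7,7,7,7,7,8,9,9,12,13,21]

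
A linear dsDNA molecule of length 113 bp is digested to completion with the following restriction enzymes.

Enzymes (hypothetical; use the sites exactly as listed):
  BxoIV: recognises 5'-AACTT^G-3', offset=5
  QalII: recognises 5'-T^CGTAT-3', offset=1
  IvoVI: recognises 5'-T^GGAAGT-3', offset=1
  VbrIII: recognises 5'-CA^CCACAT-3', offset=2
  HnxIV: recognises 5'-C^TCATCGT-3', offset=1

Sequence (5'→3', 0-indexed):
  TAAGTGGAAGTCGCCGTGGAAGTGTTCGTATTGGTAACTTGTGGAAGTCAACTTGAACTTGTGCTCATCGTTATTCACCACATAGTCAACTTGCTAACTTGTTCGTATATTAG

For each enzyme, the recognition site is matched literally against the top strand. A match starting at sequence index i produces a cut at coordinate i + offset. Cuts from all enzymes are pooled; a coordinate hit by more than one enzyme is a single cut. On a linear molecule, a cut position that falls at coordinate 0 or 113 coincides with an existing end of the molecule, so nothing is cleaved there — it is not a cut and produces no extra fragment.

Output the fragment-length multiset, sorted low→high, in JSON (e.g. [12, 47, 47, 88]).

[2,3,4,5,6,8,9,10,12,12,13,14,15]

Site scan:
  BxoIV AACTTG/5: at [35, 49, 55, 87, 95] ⇒ [40, 54, 60, 92, 100]
  QalII TCGTAT/1: at [25, 102] ⇒ [26, 103]
  IvoVI TGGAAGT/1: at [4, 16, 41] ⇒ [5, 17, 42]
  VbrIII CACCACAT/2: at [75] ⇒ [77]
  HnxIV CTCATCGT/1: at [63] ⇒ [64]

All cut coordinates (distinct, sorted): [5, 17, 26, 40, 42, 54, 60, 64, 77, 92, 100, 103]

Fragments:
  [0,5): 5 bp
  [5,17): 12 bp
  [17,26): 9 bp
  [26,40): 14 bp
  [40,42): 2 bp
  [42,54): 12 bp
  [54,60): 6 bp
  [60,64): 4 bp
  [64,77): 13 bp
  [77,92): 15 bp
  [92,100): 8 bp
  [100,103): 3 bp
  [103,113): 10 bp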